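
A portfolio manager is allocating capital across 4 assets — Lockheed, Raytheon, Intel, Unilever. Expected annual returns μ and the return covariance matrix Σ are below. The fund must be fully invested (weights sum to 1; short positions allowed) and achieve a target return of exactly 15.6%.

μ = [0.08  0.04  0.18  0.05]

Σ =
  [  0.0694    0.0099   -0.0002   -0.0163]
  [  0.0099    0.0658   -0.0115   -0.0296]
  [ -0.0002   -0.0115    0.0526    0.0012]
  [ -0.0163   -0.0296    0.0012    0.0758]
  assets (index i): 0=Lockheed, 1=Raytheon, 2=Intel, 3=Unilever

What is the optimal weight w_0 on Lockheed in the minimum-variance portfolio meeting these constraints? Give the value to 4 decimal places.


0.1217

x=Σ⁻¹μ = [1.2782  1.7831  3.7809  1.5709]
y=Σ⁻¹𝟙 = [16.8290  29.6049  24.9097  27.9779]
a=μᵀx=0.932692  b=𝟙ᵀx=8.413150  c=𝟙ᵀy=99.321444  D=ac−b²=21.855241
λ₁=(c·0.156−b)/D = (99.321444·0.156−8.413150)/21.855241 = 0.323995
λ₂=(a−b·0.156)/D = (0.932692−8.413150·0.156)/21.855241 = -0.017376
w* = 0.323995·x + -0.017376·y:
  w_0 = 0.323995·1.2782 + -0.017376·16.8290 = 0.1217  (Lockheed)
  w_1 = 0.323995·1.7831 + -0.017376·29.6049 = 0.0633  (Raytheon)
  w_2 = 0.323995·3.7809 + -0.017376·24.9097 = 0.7922  (Intel)
  w_3 = 0.323995·1.5709 + -0.017376·27.9779 = 0.0228  (Unilever)
Σw_i=1.0000  μᵀw=0.1560
σ²=wᵀΣw=λ₁·μ_p+λ₂ = 0.323995·0.156 + -0.017376 = 0.033167 ≈ 0.0332


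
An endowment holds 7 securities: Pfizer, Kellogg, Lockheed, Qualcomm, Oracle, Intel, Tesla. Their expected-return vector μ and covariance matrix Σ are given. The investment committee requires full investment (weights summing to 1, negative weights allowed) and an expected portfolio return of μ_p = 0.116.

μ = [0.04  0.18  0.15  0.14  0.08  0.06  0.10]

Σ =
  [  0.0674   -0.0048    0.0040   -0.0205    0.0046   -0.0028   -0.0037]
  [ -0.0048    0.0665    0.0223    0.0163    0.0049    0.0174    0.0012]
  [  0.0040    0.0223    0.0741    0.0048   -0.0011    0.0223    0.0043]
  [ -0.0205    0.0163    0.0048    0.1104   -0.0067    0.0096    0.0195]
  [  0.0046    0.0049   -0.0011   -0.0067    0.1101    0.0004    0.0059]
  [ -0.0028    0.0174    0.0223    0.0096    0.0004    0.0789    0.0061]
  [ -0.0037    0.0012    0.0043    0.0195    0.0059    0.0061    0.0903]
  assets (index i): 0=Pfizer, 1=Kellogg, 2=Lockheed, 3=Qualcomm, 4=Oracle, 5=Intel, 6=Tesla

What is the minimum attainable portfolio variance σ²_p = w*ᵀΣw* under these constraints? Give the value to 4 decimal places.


u=Σ⁻¹μ = [0.9600  2.0917  1.3078  0.9938  0.6240  -0.2236  0.8164]
v=Σ⁻¹𝟙 = [18.1090  9.1813  6.4926  9.1276  8.0614  7.6586  8.3699]
a=μᵀu=0.868355  b=𝟙ᵀu=6.570159  c=𝟙ᵀv=67.000337  D=ac−b²=15.013101
λ₁=(c·0.116−b)/D = (67.000337·0.116−6.570159)/15.013101 = 0.080055
λ₂=(a−b·0.116)/D = (0.868355−6.570159·0.116)/15.013101 = 0.007075
w* = 0.080055·u + 0.007075·v:
  w_0 = 0.080055·0.9600 + 0.007075·18.1090 = 0.2050  (Pfizer)
  w_1 = 0.080055·2.0917 + 0.007075·9.1813 = 0.2324  (Kellogg)
  w_2 = 0.080055·1.3078 + 0.007075·6.4926 = 0.1506  (Lockheed)
  w_3 = 0.080055·0.9938 + 0.007075·9.1276 = 0.1441  (Qualcomm)
  w_4 = 0.080055·0.6240 + 0.007075·8.0614 = 0.1070  (Oracle)
  w_5 = 0.080055·-0.2236 + 0.007075·7.6586 = 0.0363  (Intel)
  w_6 = 0.080055·0.8164 + 0.007075·8.3699 = 0.1246  (Tesla)
Σw_i=1.0000  μᵀw=0.1160
σ²=wᵀΣw=λ₁·μ_p+λ₂ = 0.080055·0.116 + 0.007075 = 0.016361 ≈ 0.0164

0.0164


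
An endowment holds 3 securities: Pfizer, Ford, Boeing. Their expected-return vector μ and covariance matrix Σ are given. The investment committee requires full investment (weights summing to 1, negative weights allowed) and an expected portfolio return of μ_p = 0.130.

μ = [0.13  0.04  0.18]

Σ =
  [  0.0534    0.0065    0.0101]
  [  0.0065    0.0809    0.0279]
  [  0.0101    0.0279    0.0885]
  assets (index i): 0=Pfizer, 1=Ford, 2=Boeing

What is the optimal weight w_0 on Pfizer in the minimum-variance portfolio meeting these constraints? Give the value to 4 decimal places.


0.5330

p=Σ⁻¹μ = [2.1159  -0.3295  1.8963]
q=Σ⁻¹𝟙 = [16.4006  8.7424  6.6717]
a=μᵀp=0.603222  b=𝟙ᵀp=3.682669  c=𝟙ᵀq=31.814601  D=ac−b²=5.629219
λ₁=(c·0.130−b)/D = (31.814601·0.130−3.682669)/5.629219 = 0.080514
λ₂=(a−b·0.130)/D = (0.603222−3.682669·0.130)/5.629219 = 0.022112
w* = 0.080514·p + 0.022112·q:
  w_0 = 0.080514·2.1159 + 0.022112·16.4006 = 0.5330  (Pfizer)
  w_1 = 0.080514·-0.3295 + 0.022112·8.7424 = 0.1668  (Ford)
  w_2 = 0.080514·1.8963 + 0.022112·6.6717 = 0.3002  (Boeing)
Σw_i=1.0000  μᵀw=0.1300
σ²=wᵀΣw=λ₁·μ_p+λ₂ = 0.080514·0.130 + 0.022112 = 0.032579 ≈ 0.0326


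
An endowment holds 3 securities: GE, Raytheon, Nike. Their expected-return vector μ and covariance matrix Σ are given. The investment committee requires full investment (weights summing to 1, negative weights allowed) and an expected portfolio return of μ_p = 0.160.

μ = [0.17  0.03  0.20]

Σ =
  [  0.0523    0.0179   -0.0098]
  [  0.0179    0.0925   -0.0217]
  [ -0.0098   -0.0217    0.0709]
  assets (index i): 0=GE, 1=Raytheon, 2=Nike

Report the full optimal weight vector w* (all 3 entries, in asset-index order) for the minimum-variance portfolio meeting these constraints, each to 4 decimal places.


u=Σ⁻¹μ = [3.7597  0.4099  3.4660]
v=Σ⁻¹𝟙 = [18.8496  11.9405  20.3644]
a=μᵀu=1.344637  b=𝟙ᵀu=7.635533  c=𝟙ᵀv=51.154559  D=ac−b²=10.482932
λ₁=(c·0.160−b)/D = (51.154559·0.160−7.635533)/10.482932 = 0.052390
λ₂=(a−b·0.160)/D = (1.344637−7.635533·0.160)/10.482932 = 0.011729
w* = 0.052390·u + 0.011729·v:
  w_0 = 0.052390·3.7597 + 0.011729·18.8496 = 0.4180  (GE)
  w_1 = 0.052390·0.4099 + 0.011729·11.9405 = 0.1615  (Raytheon)
  w_2 = 0.052390·3.4660 + 0.011729·20.3644 = 0.4204  (Nike)
Σw_i=1.0000  μᵀw=0.1600
σ²=wᵀΣw=λ₁·μ_p+λ₂ = 0.052390·0.160 + 0.011729 = 0.020111 ≈ 0.0201

0.4180  0.1615  0.4204


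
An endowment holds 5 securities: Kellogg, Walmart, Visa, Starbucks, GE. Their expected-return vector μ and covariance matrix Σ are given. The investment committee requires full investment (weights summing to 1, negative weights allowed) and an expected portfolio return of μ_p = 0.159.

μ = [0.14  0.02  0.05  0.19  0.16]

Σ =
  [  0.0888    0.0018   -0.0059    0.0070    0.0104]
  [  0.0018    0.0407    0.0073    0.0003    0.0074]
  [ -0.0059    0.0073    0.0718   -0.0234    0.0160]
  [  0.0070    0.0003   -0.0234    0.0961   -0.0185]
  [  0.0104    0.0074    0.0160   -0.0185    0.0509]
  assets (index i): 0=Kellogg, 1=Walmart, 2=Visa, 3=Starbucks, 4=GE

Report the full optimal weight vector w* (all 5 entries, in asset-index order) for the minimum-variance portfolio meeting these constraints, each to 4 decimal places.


x=Σ⁻¹μ = [0.9813  -0.4192  0.9126  2.8517  3.7535]
y=Σ⁻¹𝟙 = [8.5983  18.4577  14.4029  16.4346  16.6520]
a=μᵀx=1.317012  b=𝟙ᵀx=8.079944  c=𝟙ᵀy=74.545403  D=ac−b²=32.891697
λ₁=(c·0.159−b)/D = (74.545403·0.159−8.079944)/32.891697 = 0.114703
λ₂=(a−b·0.159)/D = (1.317012−8.079944·0.159)/32.891697 = 0.000982
w* = 0.114703·x + 0.000982·y:
  w_0 = 0.114703·0.9813 + 0.000982·8.5983 = 0.1210  (Kellogg)
  w_1 = 0.114703·-0.4192 + 0.000982·18.4577 = -0.0300  (Walmart)
  w_2 = 0.114703·0.9126 + 0.000982·14.4029 = 0.1188  (Visa)
  w_3 = 0.114703·2.8517 + 0.000982·16.4346 = 0.3432  (Starbucks)
  w_4 = 0.114703·3.7535 + 0.000982·16.6520 = 0.4469  (GE)
Σw_i=1.0000  μᵀw=0.1590
σ²=wᵀΣw=λ₁·μ_p+λ₂ = 0.114703·0.159 + 0.000982 = 0.019220 ≈ 0.0192

0.1210  -0.0300  0.1188  0.3432  0.4469


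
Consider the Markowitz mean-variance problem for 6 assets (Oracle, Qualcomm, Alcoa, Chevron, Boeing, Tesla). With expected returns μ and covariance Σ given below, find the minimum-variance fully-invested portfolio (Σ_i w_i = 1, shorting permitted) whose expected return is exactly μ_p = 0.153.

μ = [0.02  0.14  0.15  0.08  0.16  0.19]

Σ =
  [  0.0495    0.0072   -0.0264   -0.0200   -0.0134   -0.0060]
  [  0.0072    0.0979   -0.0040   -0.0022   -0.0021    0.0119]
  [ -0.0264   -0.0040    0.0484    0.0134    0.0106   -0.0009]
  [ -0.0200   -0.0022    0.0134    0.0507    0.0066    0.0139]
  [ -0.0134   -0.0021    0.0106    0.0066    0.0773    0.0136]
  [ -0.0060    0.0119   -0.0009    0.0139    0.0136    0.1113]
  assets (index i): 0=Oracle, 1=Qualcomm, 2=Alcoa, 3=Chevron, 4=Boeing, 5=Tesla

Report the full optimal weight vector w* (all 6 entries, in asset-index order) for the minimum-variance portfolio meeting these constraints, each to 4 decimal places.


p=Σ⁻¹μ = [3.8533  1.2264  4.5753  1.3159  1.7782  1.4391]
q=Σ⁻¹𝟙 = [57.2166  7.8675  41.8540  28.0269  13.8144  6.3782]
a=μᵀp=1.598267  b=𝟙ᵀp=14.188193  c=𝟙ᵀq=155.157553  D=ac−b²=46.678392
λ₁=(c·0.153−b)/D = (155.157553·0.153−14.188193)/46.678392 = 0.204611
λ₂=(a−b·0.153)/D = (1.598267−14.188193·0.153)/46.678392 = -0.012265
w* = 0.204611·p + -0.012265·q:
  w_0 = 0.204611·3.8533 + -0.012265·57.2166 = 0.0867  (Oracle)
  w_1 = 0.204611·1.2264 + -0.012265·7.8675 = 0.1544  (Qualcomm)
  w_2 = 0.204611·4.5753 + -0.012265·41.8540 = 0.4228  (Alcoa)
  w_3 = 0.204611·1.3159 + -0.012265·28.0269 = -0.0745  (Chevron)
  w_4 = 0.204611·1.7782 + -0.012265·13.8144 = 0.1944  (Boeing)
  w_5 = 0.204611·1.4391 + -0.012265·6.3782 = 0.2162  (Tesla)
Σw_i=1.0000  μᵀw=0.1530
σ²=wᵀΣw=λ₁·μ_p+λ₂ = 0.204611·0.153 + -0.012265 = 0.019040 ≈ 0.0190

0.0867  0.1544  0.4228  -0.0745  0.1944  0.2162


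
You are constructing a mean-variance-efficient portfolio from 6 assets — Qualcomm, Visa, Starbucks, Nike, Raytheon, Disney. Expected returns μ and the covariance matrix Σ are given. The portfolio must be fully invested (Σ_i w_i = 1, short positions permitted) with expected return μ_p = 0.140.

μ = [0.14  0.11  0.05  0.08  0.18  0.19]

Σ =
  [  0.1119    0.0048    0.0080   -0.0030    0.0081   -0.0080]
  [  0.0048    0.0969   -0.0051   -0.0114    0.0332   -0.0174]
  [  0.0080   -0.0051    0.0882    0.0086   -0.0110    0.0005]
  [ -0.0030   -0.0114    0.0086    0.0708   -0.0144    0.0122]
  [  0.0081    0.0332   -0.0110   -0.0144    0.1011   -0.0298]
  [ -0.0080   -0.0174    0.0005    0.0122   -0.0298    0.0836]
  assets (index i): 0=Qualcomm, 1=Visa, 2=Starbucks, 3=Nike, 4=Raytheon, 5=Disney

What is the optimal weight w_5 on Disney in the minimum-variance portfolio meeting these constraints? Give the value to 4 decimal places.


p=Σ⁻¹μ = [1.2430  0.9619  0.6971  1.2058  2.5962  3.3372]
q=Σ⁻¹𝟙 = [8.2953  10.5173  11.4585  14.6214  14.3676  17.8637]
a=μᵀp=1.512529  b=𝟙ᵀp=10.041167  c=𝟙ᵀq=77.123928  D=ac−b²=15.827136
λ₁=(c·0.140−b)/D = (77.123928·0.140−10.041167)/15.827136 = 0.047778
λ₂=(a−b·0.140)/D = (1.512529−10.041167·0.140)/15.827136 = 0.006746
w* = 0.047778·p + 0.006746·q:
  w_0 = 0.047778·1.2430 + 0.006746·8.2953 = 0.1153  (Qualcomm)
  w_1 = 0.047778·0.9619 + 0.006746·10.5173 = 0.1169  (Visa)
  w_2 = 0.047778·0.6971 + 0.006746·11.4585 = 0.1106  (Starbucks)
  w_3 = 0.047778·1.2058 + 0.006746·14.6214 = 0.1562  (Nike)
  w_4 = 0.047778·2.5962 + 0.006746·14.3676 = 0.2210  (Raytheon)
  w_5 = 0.047778·3.3372 + 0.006746·17.8637 = 0.2799  (Disney)
Σw_i=1.0000  μᵀw=0.1400
σ²=wᵀΣw=λ₁·μ_p+λ₂ = 0.047778·0.140 + 0.006746 = 0.013435 ≈ 0.0134

0.2799


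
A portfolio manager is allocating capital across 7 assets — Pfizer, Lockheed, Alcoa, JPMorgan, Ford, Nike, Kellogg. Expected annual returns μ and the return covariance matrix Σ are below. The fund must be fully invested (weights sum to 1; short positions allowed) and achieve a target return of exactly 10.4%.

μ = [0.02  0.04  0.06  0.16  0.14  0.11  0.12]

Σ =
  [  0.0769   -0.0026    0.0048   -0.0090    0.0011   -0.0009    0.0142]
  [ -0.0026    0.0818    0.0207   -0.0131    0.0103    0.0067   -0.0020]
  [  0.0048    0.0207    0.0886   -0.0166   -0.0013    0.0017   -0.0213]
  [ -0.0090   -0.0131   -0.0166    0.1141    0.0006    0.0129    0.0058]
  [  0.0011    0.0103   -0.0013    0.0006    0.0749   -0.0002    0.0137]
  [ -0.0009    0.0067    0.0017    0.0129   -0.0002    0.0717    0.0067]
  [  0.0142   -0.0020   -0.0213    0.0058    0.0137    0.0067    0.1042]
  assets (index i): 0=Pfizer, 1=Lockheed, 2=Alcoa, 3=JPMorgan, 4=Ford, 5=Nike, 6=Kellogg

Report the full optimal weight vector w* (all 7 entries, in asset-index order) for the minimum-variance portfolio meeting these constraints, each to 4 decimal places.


0.0955  0.0737  0.1691  0.1800  0.1975  0.1559  0.1283

u=Σ⁻¹μ = [0.1654  0.1506  1.1378  1.4085  1.6762  1.1538  0.9916]
v=Σ⁻¹𝟙 = [12.3273  9.2623  12.3856  10.9824  10.5942  10.2521  7.9632]
a=μᵀu=0.783533  b=𝟙ᵀu=6.683852  c=𝟙ᵀv=73.767030  D=ac−b²=13.124990
λ₁=(c·0.104−b)/D = (73.767030·0.104−6.683852)/13.124990 = 0.075270
λ₂=(a−b·0.104)/D = (0.783533−6.683852·0.104)/13.124990 = 0.006736
w* = 0.075270·u + 0.006736·v:
  w_0 = 0.075270·0.1654 + 0.006736·12.3273 = 0.0955  (Pfizer)
  w_1 = 0.075270·0.1506 + 0.006736·9.2623 = 0.0737  (Lockheed)
  w_2 = 0.075270·1.1378 + 0.006736·12.3856 = 0.1691  (Alcoa)
  w_3 = 0.075270·1.4085 + 0.006736·10.9824 = 0.1800  (JPMorgan)
  w_4 = 0.075270·1.6762 + 0.006736·10.5942 = 0.1975  (Ford)
  w_5 = 0.075270·1.1538 + 0.006736·10.2521 = 0.1559  (Nike)
  w_6 = 0.075270·0.9916 + 0.006736·7.9632 = 0.1283  (Kellogg)
Σw_i=1.0000  μᵀw=0.1040
σ²=wᵀΣw=λ₁·μ_p+λ₂ = 0.075270·0.104 + 0.006736 = 0.014564 ≈ 0.0146


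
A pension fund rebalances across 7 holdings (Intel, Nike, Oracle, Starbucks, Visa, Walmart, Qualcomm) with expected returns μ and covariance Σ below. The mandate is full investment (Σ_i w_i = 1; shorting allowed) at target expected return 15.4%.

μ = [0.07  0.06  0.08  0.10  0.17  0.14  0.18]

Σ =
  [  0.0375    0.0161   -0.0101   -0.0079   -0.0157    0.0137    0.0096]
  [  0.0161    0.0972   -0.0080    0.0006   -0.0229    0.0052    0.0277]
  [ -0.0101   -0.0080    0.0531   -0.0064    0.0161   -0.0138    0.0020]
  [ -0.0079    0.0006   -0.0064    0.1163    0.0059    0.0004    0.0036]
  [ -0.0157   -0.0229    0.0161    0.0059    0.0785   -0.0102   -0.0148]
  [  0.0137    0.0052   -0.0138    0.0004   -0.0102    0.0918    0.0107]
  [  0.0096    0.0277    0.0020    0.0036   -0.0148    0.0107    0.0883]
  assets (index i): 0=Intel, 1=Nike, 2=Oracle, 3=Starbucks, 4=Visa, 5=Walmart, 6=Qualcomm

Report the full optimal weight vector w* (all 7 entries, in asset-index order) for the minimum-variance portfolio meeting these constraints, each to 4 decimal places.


0.1029  -0.0209  0.0263  0.0511  0.3654  0.1703  0.3049

u=Σ⁻¹μ = [2.5228  0.4020  1.5741  0.9032  2.9419  1.4661  1.8811]
v=Σ⁻¹𝟙 = [34.5247  8.7777  24.8708  11.1077  18.6840  10.3480  5.6794]
a=μᵀu=1.460928  b=𝟙ᵀu=11.691128  c=𝟙ᵀv=113.992369  D=ac−b²=29.852114
λ₁=(c·0.154−b)/D = (113.992369·0.154−11.691128)/29.852114 = 0.196425
λ₂=(a−b·0.154)/D = (1.460928−11.691128·0.154)/29.852114 = -0.011373
w* = 0.196425·u + -0.011373·v:
  w_0 = 0.196425·2.5228 + -0.011373·34.5247 = 0.1029  (Intel)
  w_1 = 0.196425·0.4020 + -0.011373·8.7777 = -0.0209  (Nike)
  w_2 = 0.196425·1.5741 + -0.011373·24.8708 = 0.0263  (Oracle)
  w_3 = 0.196425·0.9032 + -0.011373·11.1077 = 0.0511  (Starbucks)
  w_4 = 0.196425·2.9419 + -0.011373·18.6840 = 0.3654  (Visa)
  w_5 = 0.196425·1.4661 + -0.011373·10.3480 = 0.1703  (Walmart)
  w_6 = 0.196425·1.8811 + -0.011373·5.6794 = 0.3049  (Qualcomm)
Σw_i=1.0000  μᵀw=0.1540
σ²=wᵀΣw=λ₁·μ_p+λ₂ = 0.196425·0.154 + -0.011373 = 0.018876 ≈ 0.0189


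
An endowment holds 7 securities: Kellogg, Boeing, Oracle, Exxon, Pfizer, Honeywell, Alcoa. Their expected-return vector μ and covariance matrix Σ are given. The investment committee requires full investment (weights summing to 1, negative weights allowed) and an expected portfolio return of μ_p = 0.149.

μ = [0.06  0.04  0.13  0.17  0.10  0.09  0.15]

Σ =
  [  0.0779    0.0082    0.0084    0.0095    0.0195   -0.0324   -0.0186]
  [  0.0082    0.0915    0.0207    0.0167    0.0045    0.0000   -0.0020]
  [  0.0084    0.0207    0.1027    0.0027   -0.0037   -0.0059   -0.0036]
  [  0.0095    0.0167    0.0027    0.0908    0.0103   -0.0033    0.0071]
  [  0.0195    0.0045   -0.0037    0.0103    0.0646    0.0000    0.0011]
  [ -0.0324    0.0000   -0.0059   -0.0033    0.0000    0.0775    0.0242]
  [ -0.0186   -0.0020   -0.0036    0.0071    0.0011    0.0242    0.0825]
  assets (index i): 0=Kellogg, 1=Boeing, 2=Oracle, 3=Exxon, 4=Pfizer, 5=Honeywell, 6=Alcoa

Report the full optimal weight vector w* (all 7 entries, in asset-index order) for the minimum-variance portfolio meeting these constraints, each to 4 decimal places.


0.0548  -0.1470  0.2400  0.3219  0.1528  0.1039  0.2735

g=Σ⁻¹μ = [1.1275  -0.2728  1.3551  1.5705  1.0267  1.3052  1.5932]
h=Σ⁻¹𝟙 = [18.4221  5.9399  8.5984  6.5604  8.7681  18.1721  10.7818]
a=μᵀg=0.959018  b=𝟙ᵀg=7.705550  c=𝟙ᵀh=77.242788  D=ac−b²=14.701733
λ₁=(c·0.149−b)/D = (77.242788·0.149−7.705550)/14.701733 = 0.258720
λ₂=(a−b·0.149)/D = (0.959018−7.705550·0.149)/14.701733 = -0.012863
w* = 0.258720·g + -0.012863·h:
  w_0 = 0.258720·1.1275 + -0.012863·18.4221 = 0.0548  (Kellogg)
  w_1 = 0.258720·-0.2728 + -0.012863·5.9399 = -0.1470  (Boeing)
  w_2 = 0.258720·1.3551 + -0.012863·8.5984 = 0.2400  (Oracle)
  w_3 = 0.258720·1.5705 + -0.012863·6.5604 = 0.3219  (Exxon)
  w_4 = 0.258720·1.0267 + -0.012863·8.7681 = 0.1528  (Pfizer)
  w_5 = 0.258720·1.3052 + -0.012863·18.1721 = 0.1039  (Honeywell)
  w_6 = 0.258720·1.5932 + -0.012863·10.7818 = 0.2735  (Alcoa)
Σw_i=1.0000  μᵀw=0.1490
σ²=wᵀΣw=λ₁·μ_p+λ₂ = 0.258720·0.149 + -0.012863 = 0.025686 ≈ 0.0257


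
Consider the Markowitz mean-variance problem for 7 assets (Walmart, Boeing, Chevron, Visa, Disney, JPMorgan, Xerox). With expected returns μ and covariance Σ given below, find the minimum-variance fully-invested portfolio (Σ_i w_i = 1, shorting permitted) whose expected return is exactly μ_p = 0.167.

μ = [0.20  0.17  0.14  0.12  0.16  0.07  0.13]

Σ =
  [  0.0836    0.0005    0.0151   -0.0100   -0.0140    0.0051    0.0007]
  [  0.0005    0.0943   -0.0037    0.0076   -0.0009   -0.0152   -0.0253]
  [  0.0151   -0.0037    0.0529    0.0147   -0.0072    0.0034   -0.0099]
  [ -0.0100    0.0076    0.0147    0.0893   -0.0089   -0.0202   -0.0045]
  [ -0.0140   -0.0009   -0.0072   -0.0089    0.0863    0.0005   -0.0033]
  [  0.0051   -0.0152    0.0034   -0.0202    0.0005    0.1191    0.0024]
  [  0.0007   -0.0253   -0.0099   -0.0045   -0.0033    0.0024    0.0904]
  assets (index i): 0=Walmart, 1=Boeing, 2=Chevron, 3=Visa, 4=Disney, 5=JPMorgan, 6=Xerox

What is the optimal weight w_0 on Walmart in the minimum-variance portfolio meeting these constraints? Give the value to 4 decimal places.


g=Σ⁻¹μ = [2.5064  2.6282  2.4618  1.6162  2.7532  0.9561  2.5794]
h=Σ⁻¹𝟙 = [12.2484  17.1964  18.0232  13.3794  17.2883  11.3708  18.7488]
a=μᵀg=2.329427  b=𝟙ᵀg=15.501273  c=𝟙ᵀh=108.255294  D=ac−b²=11.883308
λ₁=(c·0.167−b)/D = (108.255294·0.167−15.501273)/11.883308 = 0.216889
λ₂=(a−b·0.167)/D = (2.329427−15.501273·0.167)/11.883308 = -0.021819
w* = 0.216889·g + -0.021819·h:
  w_0 = 0.216889·2.5064 + -0.021819·12.2484 = 0.2764  (Walmart)
  w_1 = 0.216889·2.6282 + -0.021819·17.1964 = 0.1948  (Boeing)
  w_2 = 0.216889·2.4618 + -0.021819·18.0232 = 0.1407  (Chevron)
  w_3 = 0.216889·1.6162 + -0.021819·13.3794 = 0.0586  (Visa)
  w_4 = 0.216889·2.7532 + -0.021819·17.2883 = 0.2199  (Disney)
  w_5 = 0.216889·0.9561 + -0.021819·11.3708 = -0.0407  (JPMorgan)
  w_6 = 0.216889·2.5794 + -0.021819·18.7488 = 0.1503  (Xerox)
Σw_i=1.0000  μᵀw=0.1670
σ²=wᵀΣw=λ₁·μ_p+λ₂ = 0.216889·0.167 + -0.021819 = 0.014401 ≈ 0.0144

0.2764


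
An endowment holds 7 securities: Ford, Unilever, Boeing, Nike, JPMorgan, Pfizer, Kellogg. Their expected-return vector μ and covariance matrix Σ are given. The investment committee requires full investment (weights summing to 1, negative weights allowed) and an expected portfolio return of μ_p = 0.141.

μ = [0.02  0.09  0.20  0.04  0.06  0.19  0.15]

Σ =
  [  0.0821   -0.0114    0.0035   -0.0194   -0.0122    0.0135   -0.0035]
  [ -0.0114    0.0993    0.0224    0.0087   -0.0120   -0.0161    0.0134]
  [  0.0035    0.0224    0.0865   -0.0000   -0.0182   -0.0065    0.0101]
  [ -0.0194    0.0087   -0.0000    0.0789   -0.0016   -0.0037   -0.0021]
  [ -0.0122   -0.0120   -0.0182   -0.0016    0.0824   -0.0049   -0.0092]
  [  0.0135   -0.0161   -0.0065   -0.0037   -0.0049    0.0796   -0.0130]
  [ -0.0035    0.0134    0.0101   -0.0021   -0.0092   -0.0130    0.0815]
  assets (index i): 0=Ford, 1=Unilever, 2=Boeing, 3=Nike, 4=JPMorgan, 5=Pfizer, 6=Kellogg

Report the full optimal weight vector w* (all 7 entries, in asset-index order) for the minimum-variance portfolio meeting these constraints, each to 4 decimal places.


g=Σ⁻¹μ = [0.2607  0.7656  2.4860  0.7323  1.8730  3.2025  2.1589]
h=Σ⁻¹𝟙 = [18.5241  11.3629  12.0660  17.6566  22.3027  17.4222  15.4535]
a=μᵀg=1.645293  b=𝟙ᵀg=11.478999  c=𝟙ᵀh=114.787891  D=ac−b²=57.092267
λ₁=(c·0.141−b)/D = (114.787891·0.141−11.478999)/57.092267 = 0.082430
λ₂=(a−b·0.141)/D = (1.645293−11.478999·0.141)/57.092267 = 0.000469
w* = 0.082430·g + 0.000469·h:
  w_0 = 0.082430·0.2607 + 0.000469·18.5241 = 0.0302  (Ford)
  w_1 = 0.082430·0.7656 + 0.000469·11.3629 = 0.0684  (Unilever)
  w_2 = 0.082430·2.4860 + 0.000469·12.0660 = 0.2106  (Boeing)
  w_3 = 0.082430·0.7323 + 0.000469·17.6566 = 0.0686  (Nike)
  w_4 = 0.082430·1.8730 + 0.000469·22.3027 = 0.1648  (JPMorgan)
  w_5 = 0.082430·3.2025 + 0.000469·17.4222 = 0.2721  (Pfizer)
  w_6 = 0.082430·2.1589 + 0.000469·15.4535 = 0.1852  (Kellogg)
Σw_i=1.0000  μᵀw=0.1410
σ²=wᵀΣw=λ₁·μ_p+λ₂ = 0.082430·0.141 + 0.000469 = 0.012091 ≈ 0.0121

0.0302  0.0684  0.2106  0.0686  0.1648  0.2721  0.1852


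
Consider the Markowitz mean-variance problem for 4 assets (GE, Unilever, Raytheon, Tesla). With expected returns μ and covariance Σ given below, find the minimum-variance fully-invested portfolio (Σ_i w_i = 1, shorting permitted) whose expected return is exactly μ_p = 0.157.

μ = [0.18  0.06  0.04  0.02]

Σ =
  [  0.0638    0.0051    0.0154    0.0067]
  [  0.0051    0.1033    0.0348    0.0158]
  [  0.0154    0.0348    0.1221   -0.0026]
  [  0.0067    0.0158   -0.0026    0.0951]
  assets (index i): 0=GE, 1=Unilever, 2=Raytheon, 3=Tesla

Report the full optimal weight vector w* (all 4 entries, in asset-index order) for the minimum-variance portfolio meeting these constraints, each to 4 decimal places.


g=Σ⁻¹μ = [2.8315  0.5129  -0.1774  -0.0792]
h=Σ⁻¹𝟙 = [13.0659  6.0102  5.0150  8.7333]
a=μᵀg=0.531757  b=𝟙ᵀg=3.087739  c=𝟙ᵀh=32.824427  D=ac−b²=7.920486
λ₁=(c·0.157−b)/D = (32.824427·0.157−3.087739)/7.920486 = 0.260804
λ₂=(a−b·0.157)/D = (0.531757−3.087739·0.157)/7.920486 = 0.005932
w* = 0.260804·g + 0.005932·h:
  w_0 = 0.260804·2.8315 + 0.005932·13.0659 = 0.8160  (GE)
  w_1 = 0.260804·0.5129 + 0.005932·6.0102 = 0.1694  (Unilever)
  w_2 = 0.260804·-0.1774 + 0.005932·5.0150 = -0.0165  (Raytheon)
  w_3 = 0.260804·-0.0792 + 0.005932·8.7333 = 0.0311  (Tesla)
Σw_i=1.0000  μᵀw=0.1570
σ²=wᵀΣw=λ₁·μ_p+λ₂ = 0.260804·0.157 + 0.005932 = 0.046878 ≈ 0.0469

0.8160  0.1694  -0.0165  0.0311


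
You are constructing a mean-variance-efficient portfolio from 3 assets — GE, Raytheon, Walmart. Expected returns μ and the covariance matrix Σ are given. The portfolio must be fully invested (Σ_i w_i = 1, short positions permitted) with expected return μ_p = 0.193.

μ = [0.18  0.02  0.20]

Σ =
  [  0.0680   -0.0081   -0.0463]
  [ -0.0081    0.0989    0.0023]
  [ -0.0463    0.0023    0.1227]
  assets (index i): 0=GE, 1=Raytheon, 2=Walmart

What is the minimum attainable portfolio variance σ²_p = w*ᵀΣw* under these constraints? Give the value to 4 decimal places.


0.0235

p=Σ⁻¹μ = [5.1332  0.5399  3.5568]
q=Σ⁻¹𝟙 = [28.9826  12.0463  18.8605]
a=μᵀp=1.646133  b=𝟙ᵀp=9.229907  c=𝟙ᵀq=59.889478  D=ac−b²=13.394864
λ₁=(c·0.193−b)/D = (59.889478·0.193−9.229907)/13.394864 = 0.173855
λ₂=(a−b·0.193)/D = (1.646133−9.229907·0.193)/13.394864 = -0.010096
w* = 0.173855·p + -0.010096·q:
  w_0 = 0.173855·5.1332 + -0.010096·28.9826 = 0.5998  (GE)
  w_1 = 0.173855·0.5399 + -0.010096·12.0463 = -0.0278  (Raytheon)
  w_2 = 0.173855·3.5568 + -0.010096·18.8605 = 0.4280  (Walmart)
Σw_i=1.0000  μᵀw=0.1930
σ²=wᵀΣw=λ₁·μ_p+λ₂ = 0.173855·0.193 + -0.010096 = 0.023458 ≈ 0.0235


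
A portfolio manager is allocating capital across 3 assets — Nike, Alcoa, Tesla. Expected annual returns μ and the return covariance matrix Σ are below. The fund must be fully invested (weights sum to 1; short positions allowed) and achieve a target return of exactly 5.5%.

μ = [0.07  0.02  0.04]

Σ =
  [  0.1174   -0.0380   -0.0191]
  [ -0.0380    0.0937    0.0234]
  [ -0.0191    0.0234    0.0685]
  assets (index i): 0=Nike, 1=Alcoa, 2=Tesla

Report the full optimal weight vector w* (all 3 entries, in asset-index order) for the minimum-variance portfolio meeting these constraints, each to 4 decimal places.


0.5419  0.0628  0.3953

x=Σ⁻¹μ = [0.8305  0.3789  0.6861]
y=Σ⁻¹𝟙 = [15.1283  13.2378  14.2947]
a=μᵀx=0.093158  b=𝟙ᵀx=1.895526  c=𝟙ᵀy=42.660796  D=ac−b²=0.381181
λ₁=(c·0.055−b)/D = (42.660796·0.055−1.895526)/0.381181 = 1.182687
λ₂=(a−b·0.055)/D = (0.093158−1.895526·0.055)/0.381181 = -0.029109
w* = 1.182687·x + -0.029109·y:
  w_0 = 1.182687·0.8305 + -0.029109·15.1283 = 0.5419  (Nike)
  w_1 = 1.182687·0.3789 + -0.029109·13.2378 = 0.0628  (Alcoa)
  w_2 = 1.182687·0.6861 + -0.029109·14.2947 = 0.3953  (Tesla)
Σw_i=1.0000  μᵀw=0.0550
σ²=wᵀΣw=λ₁·μ_p+λ₂ = 1.182687·0.055 + -0.029109 = 0.035939 ≈ 0.0359


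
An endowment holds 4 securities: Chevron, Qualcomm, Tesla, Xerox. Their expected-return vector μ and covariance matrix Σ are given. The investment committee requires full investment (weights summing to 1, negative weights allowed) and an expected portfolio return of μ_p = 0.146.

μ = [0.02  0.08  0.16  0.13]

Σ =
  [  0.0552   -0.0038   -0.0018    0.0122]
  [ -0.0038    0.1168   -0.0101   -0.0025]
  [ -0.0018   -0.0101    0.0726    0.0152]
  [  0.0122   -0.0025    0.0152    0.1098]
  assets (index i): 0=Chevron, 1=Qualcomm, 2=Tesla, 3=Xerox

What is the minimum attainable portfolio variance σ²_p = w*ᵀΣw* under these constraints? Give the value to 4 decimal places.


x=Σ⁻¹μ = [0.3016  0.8997  2.1538  0.8728]
y=Σ⁻¹𝟙 = [18.1415  10.5260  14.5758  5.3136]
a=μᵀx=0.536070  b=𝟙ᵀx=4.227803  c=𝟙ᵀy=48.556859  D=ac−b²=8.155542
λ₁=(c·0.146−b)/D = (48.556859·0.146−4.227803)/8.155542 = 0.350865
λ₂=(a−b·0.146)/D = (0.536070−4.227803·0.146)/8.155542 = -0.009955
w* = 0.350865·x + -0.009955·y:
  w_0 = 0.350865·0.3016 + -0.009955·18.1415 = -0.0748  (Chevron)
  w_1 = 0.350865·0.8997 + -0.009955·10.5260 = 0.2109  (Qualcomm)
  w_2 = 0.350865·2.1538 + -0.009955·14.5758 = 0.6106  (Tesla)
  w_3 = 0.350865·0.8728 + -0.009955·5.3136 = 0.2533  (Xerox)
Σw_i=1.0000  μᵀw=0.1460
σ²=wᵀΣw=λ₁·μ_p+λ₂ = 0.350865·0.146 + -0.009955 = 0.041271 ≈ 0.0413

0.0413


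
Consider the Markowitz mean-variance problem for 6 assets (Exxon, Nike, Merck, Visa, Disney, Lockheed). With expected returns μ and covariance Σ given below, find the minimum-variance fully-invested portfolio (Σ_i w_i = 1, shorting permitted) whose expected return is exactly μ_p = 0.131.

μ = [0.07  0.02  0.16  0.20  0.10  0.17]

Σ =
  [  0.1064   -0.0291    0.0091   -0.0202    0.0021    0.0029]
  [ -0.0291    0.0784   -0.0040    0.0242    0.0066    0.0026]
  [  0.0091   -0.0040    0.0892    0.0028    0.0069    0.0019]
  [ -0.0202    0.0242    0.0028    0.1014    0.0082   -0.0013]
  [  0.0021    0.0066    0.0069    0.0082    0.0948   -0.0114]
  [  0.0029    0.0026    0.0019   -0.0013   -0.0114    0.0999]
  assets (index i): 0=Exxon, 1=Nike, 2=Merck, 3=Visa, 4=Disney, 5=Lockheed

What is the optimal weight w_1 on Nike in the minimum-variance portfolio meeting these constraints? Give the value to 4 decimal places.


g=Σ⁻¹μ = [0.8127  -0.1460  1.5259  2.0713  0.9721  1.7908]
h=Σ⁻¹𝟙 = [13.7256  14.6815  9.2925  8.2338  9.0596  10.1937]
a=μᵀg=1.114027  b=𝟙ᵀg=7.026875  c=𝟙ᵀh=65.186746  D=ac−b²=23.242801
λ₁=(c·0.131−b)/D = (65.186746·0.131−7.026875)/23.242801 = 0.065078
λ₂=(a−b·0.131)/D = (1.114027−7.026875·0.131)/23.242801 = 0.008325
w* = 0.065078·g + 0.008325·h:
  w_0 = 0.065078·0.8127 + 0.008325·13.7256 = 0.1672  (Exxon)
  w_1 = 0.065078·-0.1460 + 0.008325·14.6815 = 0.1127  (Nike)
  w_2 = 0.065078·1.5259 + 0.008325·9.2925 = 0.1767  (Merck)
  w_3 = 0.065078·2.0713 + 0.008325·8.2338 = 0.2033  (Visa)
  w_4 = 0.065078·0.9721 + 0.008325·9.0596 = 0.1387  (Disney)
  w_5 = 0.065078·1.7908 + 0.008325·10.1937 = 0.2014  (Lockheed)
Σw_i=1.0000  μᵀw=0.1310
σ²=wᵀΣw=λ₁·μ_p+λ₂ = 0.065078·0.131 + 0.008325 = 0.016851 ≈ 0.0169

0.1127


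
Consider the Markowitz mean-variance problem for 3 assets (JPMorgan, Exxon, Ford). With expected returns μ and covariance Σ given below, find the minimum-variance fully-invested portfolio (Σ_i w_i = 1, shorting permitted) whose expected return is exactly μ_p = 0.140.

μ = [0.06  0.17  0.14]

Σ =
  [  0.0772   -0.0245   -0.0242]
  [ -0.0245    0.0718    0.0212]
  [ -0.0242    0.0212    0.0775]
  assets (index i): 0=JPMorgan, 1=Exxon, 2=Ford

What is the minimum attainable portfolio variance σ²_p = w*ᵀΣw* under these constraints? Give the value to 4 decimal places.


g=Σ⁻¹μ = [2.1512  2.5783  1.7729]
h=Σ⁻¹𝟙 = [23.2881  17.3157  15.4385]
a=μᵀg=0.815580  b=𝟙ᵀg=6.502335  c=𝟙ᵀh=56.042260  D=ac−b²=3.426577
λ₁=(c·0.140−b)/D = (56.042260·0.140−6.502335)/3.426577 = 0.392106
λ₂=(a−b·0.140)/D = (0.815580−6.502335·0.140)/3.426577 = -0.027651
w* = 0.392106·g + -0.027651·h:
  w_0 = 0.392106·2.1512 + -0.027651·23.2881 = 0.1996  (JPMorgan)
  w_1 = 0.392106·2.5783 + -0.027651·17.3157 = 0.5322  (Exxon)
  w_2 = 0.392106·1.7729 + -0.027651·15.4385 = 0.2683  (Ford)
Σw_i=1.0000  μᵀw=0.1400
σ²=wᵀΣw=λ₁·μ_p+λ₂ = 0.392106·0.140 + -0.027651 = 0.027244 ≈ 0.0272

0.0272


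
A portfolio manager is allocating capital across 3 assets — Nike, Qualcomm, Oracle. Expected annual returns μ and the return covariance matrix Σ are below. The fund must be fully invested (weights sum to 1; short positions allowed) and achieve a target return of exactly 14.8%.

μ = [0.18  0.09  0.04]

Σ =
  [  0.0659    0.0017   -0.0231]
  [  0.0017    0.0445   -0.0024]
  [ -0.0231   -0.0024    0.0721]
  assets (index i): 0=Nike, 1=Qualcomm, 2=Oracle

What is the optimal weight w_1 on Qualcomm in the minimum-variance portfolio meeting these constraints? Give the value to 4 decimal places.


u=Σ⁻¹μ = [3.2644  1.9877  1.6668]
v=Σ⁻¹𝟙 = [22.2083  22.7962  21.7437]
a=μᵀu=0.833157  b=𝟙ᵀu=6.918899  c=𝟙ᵀv=66.748214  D=ac−b²=7.740544
λ₁=(c·0.148−b)/D = (66.748214·0.148−6.918899)/7.740544 = 0.382381
λ₂=(a−b·0.148)/D = (0.833157−6.918899·0.148)/7.740544 = -0.024655
w* = 0.382381·u + -0.024655·v:
  w_0 = 0.382381·3.2644 + -0.024655·22.2083 = 0.7007  (Nike)
  w_1 = 0.382381·1.9877 + -0.024655·22.7962 = 0.1980  (Qualcomm)
  w_2 = 0.382381·1.6668 + -0.024655·21.7437 = 0.1013  (Oracle)
Σw_i=1.0000  μᵀw=0.1480
σ²=wᵀΣw=λ₁·μ_p+λ₂ = 0.382381·0.148 + -0.024655 = 0.031938 ≈ 0.0319

0.1980


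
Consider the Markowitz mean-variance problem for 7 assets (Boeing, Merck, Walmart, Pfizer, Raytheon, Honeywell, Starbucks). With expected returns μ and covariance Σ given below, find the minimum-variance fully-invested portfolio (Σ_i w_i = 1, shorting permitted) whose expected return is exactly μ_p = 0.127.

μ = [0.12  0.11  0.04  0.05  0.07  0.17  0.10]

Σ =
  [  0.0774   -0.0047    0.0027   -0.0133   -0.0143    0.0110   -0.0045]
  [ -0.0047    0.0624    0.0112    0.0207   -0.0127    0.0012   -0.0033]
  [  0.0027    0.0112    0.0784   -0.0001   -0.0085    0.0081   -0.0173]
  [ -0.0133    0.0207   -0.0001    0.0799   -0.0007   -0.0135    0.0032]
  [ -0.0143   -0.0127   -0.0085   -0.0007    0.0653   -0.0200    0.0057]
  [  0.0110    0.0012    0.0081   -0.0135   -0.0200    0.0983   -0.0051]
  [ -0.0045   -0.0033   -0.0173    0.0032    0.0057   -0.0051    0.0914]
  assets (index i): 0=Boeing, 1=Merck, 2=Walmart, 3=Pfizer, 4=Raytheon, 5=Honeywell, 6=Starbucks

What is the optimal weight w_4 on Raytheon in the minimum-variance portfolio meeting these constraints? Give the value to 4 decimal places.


0.2089

p=Σ⁻¹μ = [2.0332  2.1280  0.4790  0.7424  2.5382  2.1220  1.2958]
q=Σ⁻¹𝟙 = [19.6824  16.5746  14.2903  13.7336  28.2244  14.9354  13.8056]
a=μᵀp=1.202348  b=𝟙ᵀp=11.338687  c=𝟙ᵀq=121.246475  D=ac−b²=17.214678
λ₁=(c·0.127−b)/D = (121.246475·0.127−11.338687)/17.214678 = 0.235823
λ₂=(a−b·0.127)/D = (1.202348−11.338687·0.127)/17.214678 = -0.013806
w* = 0.235823·p + -0.013806·q:
  w_0 = 0.235823·2.0332 + -0.013806·19.6824 = 0.2077  (Boeing)
  w_1 = 0.235823·2.1280 + -0.013806·16.5746 = 0.2730  (Merck)
  w_2 = 0.235823·0.4790 + -0.013806·14.2903 = -0.0843  (Walmart)
  w_3 = 0.235823·0.7424 + -0.013806·13.7336 = -0.0145  (Pfizer)
  w_4 = 0.235823·2.5382 + -0.013806·28.2244 = 0.2089  (Raytheon)
  w_5 = 0.235823·2.1220 + -0.013806·14.9354 = 0.2942  (Honeywell)
  w_6 = 0.235823·1.2958 + -0.013806·13.8056 = 0.1150  (Starbucks)
Σw_i=1.0000  μᵀw=0.1270
σ²=wᵀΣw=λ₁·μ_p+λ₂ = 0.235823·0.127 + -0.013806 = 0.016144 ≈ 0.0161


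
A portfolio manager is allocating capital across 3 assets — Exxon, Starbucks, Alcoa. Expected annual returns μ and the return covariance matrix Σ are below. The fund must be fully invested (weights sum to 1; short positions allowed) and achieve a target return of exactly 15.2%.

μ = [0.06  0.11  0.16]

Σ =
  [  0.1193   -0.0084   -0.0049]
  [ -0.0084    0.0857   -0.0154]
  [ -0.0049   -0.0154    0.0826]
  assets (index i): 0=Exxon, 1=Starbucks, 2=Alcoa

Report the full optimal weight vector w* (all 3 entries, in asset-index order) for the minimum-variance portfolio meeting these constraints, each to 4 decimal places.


g=Σ⁻¹μ = [0.7224  1.7694  2.3098]
h=Σ⁻¹𝟙 = [10.1111  15.4609  15.5889]
a=μᵀg=0.607545  b=𝟙ᵀg=4.801595  c=𝟙ᵀh=41.160965  D=ac−b²=1.951846
λ₁=(c·0.152−b)/D = (41.160965·0.152−4.801595)/1.951846 = 0.745382
λ₂=(a−b·0.152)/D = (0.607545−4.801595·0.152)/1.951846 = -0.062657
w* = 0.745382·g + -0.062657·h:
  w_0 = 0.745382·0.7224 + -0.062657·10.1111 = -0.0951  (Exxon)
  w_1 = 0.745382·1.7694 + -0.062657·15.4609 = 0.3502  (Starbucks)
  w_2 = 0.745382·2.3098 + -0.062657·15.5889 = 0.7449  (Alcoa)
Σw_i=1.0000  μᵀw=0.1520
σ²=wᵀΣw=λ₁·μ_p+λ₂ = 0.745382·0.152 + -0.062657 = 0.050641 ≈ 0.0506

-0.0951  0.3502  0.7449


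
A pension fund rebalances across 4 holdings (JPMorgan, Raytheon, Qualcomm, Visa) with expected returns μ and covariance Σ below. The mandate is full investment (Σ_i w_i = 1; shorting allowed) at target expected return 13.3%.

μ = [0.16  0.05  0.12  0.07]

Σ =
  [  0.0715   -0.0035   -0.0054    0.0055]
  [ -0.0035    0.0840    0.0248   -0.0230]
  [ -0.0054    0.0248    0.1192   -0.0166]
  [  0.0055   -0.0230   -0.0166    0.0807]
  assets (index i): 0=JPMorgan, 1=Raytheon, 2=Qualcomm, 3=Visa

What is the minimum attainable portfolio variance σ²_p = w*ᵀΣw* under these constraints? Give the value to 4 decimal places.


u=Σ⁻¹μ = [2.2684  0.6673  1.1287  1.1352]
v=Σ⁻¹𝟙 = [14.0052  14.7733  8.3689  17.3690]
a=μᵀu=0.611213  b=𝟙ᵀu=5.199595  c=𝟙ᵀv=54.516422  D=ac−b²=6.285338
λ₁=(c·0.133−b)/D = (54.516422·0.133−5.199595)/6.285338 = 0.326329
λ₂=(a−b·0.133)/D = (0.611213−5.199595·0.133)/6.285338 = -0.012781
w* = 0.326329·u + -0.012781·v:
  w_0 = 0.326329·2.2684 + -0.012781·14.0052 = 0.5612  (JPMorgan)
  w_1 = 0.326329·0.6673 + -0.012781·14.7733 = 0.0290  (Raytheon)
  w_2 = 0.326329·1.1287 + -0.012781·8.3689 = 0.2614  (Qualcomm)
  w_3 = 0.326329·1.1352 + -0.012781·17.3690 = 0.1484  (Visa)
Σw_i=1.0000  μᵀw=0.1330
σ²=wᵀΣw=λ₁·μ_p+λ₂ = 0.326329·0.133 + -0.012781 = 0.030621 ≈ 0.0306

0.0306


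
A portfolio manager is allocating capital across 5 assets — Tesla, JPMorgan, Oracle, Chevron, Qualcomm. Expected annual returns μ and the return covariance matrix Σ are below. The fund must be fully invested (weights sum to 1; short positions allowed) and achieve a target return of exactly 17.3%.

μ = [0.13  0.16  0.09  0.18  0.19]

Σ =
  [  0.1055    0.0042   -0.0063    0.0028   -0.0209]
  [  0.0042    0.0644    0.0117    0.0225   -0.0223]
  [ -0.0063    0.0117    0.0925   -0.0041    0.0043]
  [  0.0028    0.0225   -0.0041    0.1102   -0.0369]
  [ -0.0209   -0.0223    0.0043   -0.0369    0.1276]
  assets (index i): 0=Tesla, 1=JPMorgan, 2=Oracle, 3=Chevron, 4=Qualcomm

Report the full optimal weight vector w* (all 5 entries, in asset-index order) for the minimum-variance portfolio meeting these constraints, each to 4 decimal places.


g=Σ⁻¹μ = [1.6700  2.4873  0.7339  2.0349  2.7610]
h=Σ⁻¹𝟙 = [12.2114  14.3237  9.6216  11.3170  15.2889]
a=μᵀg=1.572001  b=𝟙ᵀg=9.687181  c=𝟙ᵀh=62.762701  D=ac−b²=4.821569
λ₁=(c·0.173−b)/D = (62.762701·0.173−9.687181)/4.821569 = 0.242819
λ₂=(a−b·0.173)/D = (1.572001−9.687181·0.173)/4.821569 = -0.021545
w* = 0.242819·g + -0.021545·h:
  w_0 = 0.242819·1.6700 + -0.021545·12.2114 = 0.1424  (Tesla)
  w_1 = 0.242819·2.4873 + -0.021545·14.3237 = 0.2954  (JPMorgan)
  w_2 = 0.242819·0.7339 + -0.021545·9.6216 = -0.0291  (Oracle)
  w_3 = 0.242819·2.0349 + -0.021545·11.3170 = 0.2503  (Chevron)
  w_4 = 0.242819·2.7610 + -0.021545·15.2889 = 0.3410  (Qualcomm)
Σw_i=1.0000  μᵀw=0.1730
σ²=wᵀΣw=λ₁·μ_p+λ₂ = 0.242819·0.173 + -0.021545 = 0.020463 ≈ 0.0205

0.1424  0.2954  -0.0291  0.2503  0.3410


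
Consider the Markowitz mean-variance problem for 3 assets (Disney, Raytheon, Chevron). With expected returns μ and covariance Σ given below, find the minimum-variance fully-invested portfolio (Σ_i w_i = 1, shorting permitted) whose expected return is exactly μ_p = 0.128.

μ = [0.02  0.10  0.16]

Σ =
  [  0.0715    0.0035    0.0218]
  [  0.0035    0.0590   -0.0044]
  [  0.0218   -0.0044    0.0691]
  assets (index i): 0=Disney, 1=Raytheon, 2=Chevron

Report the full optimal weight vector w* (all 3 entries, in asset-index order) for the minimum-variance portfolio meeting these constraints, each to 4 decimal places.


0.0286  0.4666  0.5048

u=Σ⁻¹μ = [-0.6175  1.9279  2.6330]
v=Σ⁻¹𝟙 = [9.2808  17.3418  12.6481]
a=μᵀu=0.601729  b=𝟙ᵀu=3.943495  c=𝟙ᵀv=39.270711  D=ac−b²=8.079152
λ₁=(c·0.128−b)/D = (39.270711·0.128−3.943495)/8.079152 = 0.134068
λ₂=(a−b·0.128)/D = (0.601729−3.943495·0.128)/8.079152 = 0.012001
w* = 0.134068·u + 0.012001·v:
  w_0 = 0.134068·-0.6175 + 0.012001·9.2808 = 0.0286  (Disney)
  w_1 = 0.134068·1.9279 + 0.012001·17.3418 = 0.4666  (Raytheon)
  w_2 = 0.134068·2.6330 + 0.012001·12.6481 = 0.5048  (Chevron)
Σw_i=1.0000  μᵀw=0.1280
σ²=wᵀΣw=λ₁·μ_p+λ₂ = 0.134068·0.128 + 0.012001 = 0.029162 ≈ 0.0292


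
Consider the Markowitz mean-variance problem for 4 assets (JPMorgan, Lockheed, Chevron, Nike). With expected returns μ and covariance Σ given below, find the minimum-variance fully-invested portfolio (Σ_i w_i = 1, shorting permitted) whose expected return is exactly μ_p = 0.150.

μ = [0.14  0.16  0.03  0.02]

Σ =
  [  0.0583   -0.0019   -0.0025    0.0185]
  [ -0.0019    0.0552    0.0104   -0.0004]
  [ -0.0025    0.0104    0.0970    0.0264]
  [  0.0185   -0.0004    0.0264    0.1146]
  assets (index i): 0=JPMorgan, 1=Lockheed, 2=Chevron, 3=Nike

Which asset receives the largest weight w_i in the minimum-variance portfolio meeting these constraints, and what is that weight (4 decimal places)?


u=Σ⁻¹μ = [2.5868  2.9612  0.1299  -0.2627]
v=Σ⁻¹𝟙 = [16.6761  17.2681  7.7126  4.3175]
a=μᵀu=0.834590  b=𝟙ᵀu=5.415283  c=𝟙ᵀv=45.974322  D=ac−b²=9.044409
λ₁=(c·0.150−b)/D = (45.974322·0.150−5.415283)/9.044409 = 0.163733
λ₂=(a−b·0.150)/D = (0.834590−5.415283·0.150)/9.044409 = 0.002465
w* = 0.163733·u + 0.002465·v:
  w_0 = 0.163733·2.5868 + 0.002465·16.6761 = 0.4647  (JPMorgan)
  w_1 = 0.163733·2.9612 + 0.002465·17.2681 = 0.5274  (Lockheed)
  w_2 = 0.163733·0.1299 + 0.002465·7.7126 = 0.0403  (Chevron)
  w_3 = 0.163733·-0.2627 + 0.002465·4.3175 = -0.0324  (Nike)
Σw_i=1.0000  μᵀw=0.1500
σ²=wᵀΣw=λ₁·μ_p+λ₂ = 0.163733·0.150 + 0.002465 = 0.027025 ≈ 0.0270

Lockheed (0.5274)
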